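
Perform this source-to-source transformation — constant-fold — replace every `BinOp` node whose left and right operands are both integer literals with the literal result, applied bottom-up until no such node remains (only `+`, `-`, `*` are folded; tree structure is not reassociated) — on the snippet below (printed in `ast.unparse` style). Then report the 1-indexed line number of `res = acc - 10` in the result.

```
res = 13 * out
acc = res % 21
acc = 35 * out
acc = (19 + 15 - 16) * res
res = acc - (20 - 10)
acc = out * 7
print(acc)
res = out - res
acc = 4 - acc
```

Transformed code:
res = 13 * out
acc = res % 21
acc = 35 * out
acc = 18 * res
res = acc - 10
acc = out * 7
print(acc)
res = out - res
acc = 4 - acc

5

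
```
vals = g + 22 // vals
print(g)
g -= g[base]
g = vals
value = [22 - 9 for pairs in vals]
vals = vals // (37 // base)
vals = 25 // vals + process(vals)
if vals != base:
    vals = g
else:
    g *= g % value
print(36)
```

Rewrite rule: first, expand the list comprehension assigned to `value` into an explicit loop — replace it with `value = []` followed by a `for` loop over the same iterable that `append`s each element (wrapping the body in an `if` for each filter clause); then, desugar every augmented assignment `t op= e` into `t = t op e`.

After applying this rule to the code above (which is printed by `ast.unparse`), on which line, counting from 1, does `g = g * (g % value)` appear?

13

Transformed code:
vals = g + 22 // vals
print(g)
g = g - g[base]
g = vals
value = []
for pairs in vals:
    value.append(22 - 9)
vals = vals // (37 // base)
vals = 25 // vals + process(vals)
if vals != base:
    vals = g
else:
    g = g * (g % value)
print(36)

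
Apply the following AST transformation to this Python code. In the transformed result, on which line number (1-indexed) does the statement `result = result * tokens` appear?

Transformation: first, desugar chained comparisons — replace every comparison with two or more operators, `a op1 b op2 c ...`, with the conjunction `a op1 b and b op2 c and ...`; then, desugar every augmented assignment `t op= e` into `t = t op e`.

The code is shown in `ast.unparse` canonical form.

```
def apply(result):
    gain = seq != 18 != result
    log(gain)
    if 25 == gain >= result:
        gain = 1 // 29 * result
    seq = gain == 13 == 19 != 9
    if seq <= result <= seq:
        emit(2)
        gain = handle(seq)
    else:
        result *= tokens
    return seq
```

11

Transformed code:
def apply(result):
    gain = seq != 18 and 18 != result
    log(gain)
    if 25 == gain and gain >= result:
        gain = 1 // 29 * result
    seq = gain == 13 and 13 == 19 and (19 != 9)
    if seq <= result and result <= seq:
        emit(2)
        gain = handle(seq)
    else:
        result = result * tokens
    return seq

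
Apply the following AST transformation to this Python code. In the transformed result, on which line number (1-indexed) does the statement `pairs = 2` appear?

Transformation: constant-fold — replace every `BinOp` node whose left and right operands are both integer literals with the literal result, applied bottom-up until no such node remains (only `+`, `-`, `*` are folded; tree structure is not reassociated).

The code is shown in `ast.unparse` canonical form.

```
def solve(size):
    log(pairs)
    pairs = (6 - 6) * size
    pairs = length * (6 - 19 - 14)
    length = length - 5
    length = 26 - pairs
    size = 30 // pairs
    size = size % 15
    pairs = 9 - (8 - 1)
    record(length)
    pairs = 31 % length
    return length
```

Transformed code:
def solve(size):
    log(pairs)
    pairs = 0 * size
    pairs = length * -27
    length = length - 5
    length = 26 - pairs
    size = 30 // pairs
    size = size % 15
    pairs = 2
    record(length)
    pairs = 31 % length
    return length

9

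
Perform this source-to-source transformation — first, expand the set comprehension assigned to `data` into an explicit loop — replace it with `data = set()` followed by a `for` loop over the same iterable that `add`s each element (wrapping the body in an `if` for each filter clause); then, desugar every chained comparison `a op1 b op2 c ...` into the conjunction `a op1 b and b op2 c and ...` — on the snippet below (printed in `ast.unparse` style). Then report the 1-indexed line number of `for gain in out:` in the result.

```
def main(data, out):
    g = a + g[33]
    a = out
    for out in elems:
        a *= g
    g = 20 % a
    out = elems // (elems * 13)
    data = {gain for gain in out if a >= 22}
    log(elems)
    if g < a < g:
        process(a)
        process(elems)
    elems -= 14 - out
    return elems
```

Transformed code:
def main(data, out):
    g = a + g[33]
    a = out
    for out in elems:
        a *= g
    g = 20 % a
    out = elems // (elems * 13)
    data = set()
    for gain in out:
        if a >= 22:
            data.add(gain)
    log(elems)
    if g < a and a < g:
        process(a)
        process(elems)
    elems -= 14 - out
    return elems

9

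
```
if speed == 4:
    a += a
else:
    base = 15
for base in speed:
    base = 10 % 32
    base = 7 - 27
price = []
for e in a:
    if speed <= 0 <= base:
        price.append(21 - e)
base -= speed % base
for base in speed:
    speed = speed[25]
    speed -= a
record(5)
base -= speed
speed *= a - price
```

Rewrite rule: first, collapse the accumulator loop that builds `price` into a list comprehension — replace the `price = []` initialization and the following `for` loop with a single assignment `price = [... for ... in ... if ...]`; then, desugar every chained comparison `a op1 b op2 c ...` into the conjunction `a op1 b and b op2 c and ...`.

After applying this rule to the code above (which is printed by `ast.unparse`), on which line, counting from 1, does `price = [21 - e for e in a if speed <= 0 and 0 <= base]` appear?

8

Transformed code:
if speed == 4:
    a += a
else:
    base = 15
for base in speed:
    base = 10 % 32
    base = 7 - 27
price = [21 - e for e in a if speed <= 0 and 0 <= base]
base -= speed % base
for base in speed:
    speed = speed[25]
    speed -= a
record(5)
base -= speed
speed *= a - price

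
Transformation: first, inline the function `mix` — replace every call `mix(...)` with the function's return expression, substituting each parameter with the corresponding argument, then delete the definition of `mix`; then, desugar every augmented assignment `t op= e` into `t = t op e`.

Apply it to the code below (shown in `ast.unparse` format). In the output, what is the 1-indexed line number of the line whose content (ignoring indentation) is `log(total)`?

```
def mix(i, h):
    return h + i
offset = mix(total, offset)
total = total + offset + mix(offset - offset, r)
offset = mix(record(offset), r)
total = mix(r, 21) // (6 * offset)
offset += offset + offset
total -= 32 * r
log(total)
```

7

Transformed code:
offset = offset + total
total = total + offset + (r + (offset - offset))
offset = r + record(offset)
total = (21 + r) // (6 * offset)
offset = offset + (offset + offset)
total = total - 32 * r
log(total)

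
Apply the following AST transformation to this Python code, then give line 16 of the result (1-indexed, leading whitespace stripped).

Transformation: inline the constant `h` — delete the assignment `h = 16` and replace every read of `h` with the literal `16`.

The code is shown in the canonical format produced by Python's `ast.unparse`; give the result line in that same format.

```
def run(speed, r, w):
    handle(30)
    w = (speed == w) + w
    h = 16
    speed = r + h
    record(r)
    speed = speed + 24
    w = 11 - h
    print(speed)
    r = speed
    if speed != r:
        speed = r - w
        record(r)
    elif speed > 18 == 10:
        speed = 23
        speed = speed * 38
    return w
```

Transformed code:
def run(speed, r, w):
    handle(30)
    w = (speed == w) + w
    speed = r + 16
    record(r)
    speed = speed + 24
    w = 11 - 16
    print(speed)
    r = speed
    if speed != r:
        speed = r - w
        record(r)
    elif speed > 18 == 10:
        speed = 23
        speed = speed * 38
    return w

return w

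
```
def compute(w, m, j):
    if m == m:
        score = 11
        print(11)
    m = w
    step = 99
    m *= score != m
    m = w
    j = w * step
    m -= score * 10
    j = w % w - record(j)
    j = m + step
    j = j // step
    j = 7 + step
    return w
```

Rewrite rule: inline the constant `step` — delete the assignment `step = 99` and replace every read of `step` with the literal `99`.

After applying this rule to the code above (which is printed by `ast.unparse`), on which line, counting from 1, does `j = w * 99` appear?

8

Transformed code:
def compute(w, m, j):
    if m == m:
        score = 11
        print(11)
    m = w
    m *= score != m
    m = w
    j = w * 99
    m -= score * 10
    j = w % w - record(j)
    j = m + 99
    j = j // 99
    j = 7 + 99
    return w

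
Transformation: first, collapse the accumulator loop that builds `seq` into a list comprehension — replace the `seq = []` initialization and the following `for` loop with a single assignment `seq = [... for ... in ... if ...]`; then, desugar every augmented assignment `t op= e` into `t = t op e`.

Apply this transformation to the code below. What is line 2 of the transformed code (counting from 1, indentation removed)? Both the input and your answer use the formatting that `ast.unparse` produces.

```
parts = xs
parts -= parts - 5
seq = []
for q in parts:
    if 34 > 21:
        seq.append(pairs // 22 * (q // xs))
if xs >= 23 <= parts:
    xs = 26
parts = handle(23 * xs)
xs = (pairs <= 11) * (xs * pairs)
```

Transformed code:
parts = xs
parts = parts - (parts - 5)
seq = [pairs // 22 * (q // xs) for q in parts if 34 > 21]
if xs >= 23 <= parts:
    xs = 26
parts = handle(23 * xs)
xs = (pairs <= 11) * (xs * pairs)

parts = parts - (parts - 5)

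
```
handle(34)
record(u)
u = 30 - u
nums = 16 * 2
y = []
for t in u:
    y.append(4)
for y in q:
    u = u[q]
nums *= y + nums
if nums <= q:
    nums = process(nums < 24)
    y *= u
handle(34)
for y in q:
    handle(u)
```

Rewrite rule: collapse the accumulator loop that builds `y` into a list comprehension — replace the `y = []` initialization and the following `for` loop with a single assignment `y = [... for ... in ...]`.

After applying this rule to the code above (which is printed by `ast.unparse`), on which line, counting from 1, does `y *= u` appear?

Transformed code:
handle(34)
record(u)
u = 30 - u
nums = 16 * 2
y = [4 for t in u]
for y in q:
    u = u[q]
nums *= y + nums
if nums <= q:
    nums = process(nums < 24)
    y *= u
handle(34)
for y in q:
    handle(u)

11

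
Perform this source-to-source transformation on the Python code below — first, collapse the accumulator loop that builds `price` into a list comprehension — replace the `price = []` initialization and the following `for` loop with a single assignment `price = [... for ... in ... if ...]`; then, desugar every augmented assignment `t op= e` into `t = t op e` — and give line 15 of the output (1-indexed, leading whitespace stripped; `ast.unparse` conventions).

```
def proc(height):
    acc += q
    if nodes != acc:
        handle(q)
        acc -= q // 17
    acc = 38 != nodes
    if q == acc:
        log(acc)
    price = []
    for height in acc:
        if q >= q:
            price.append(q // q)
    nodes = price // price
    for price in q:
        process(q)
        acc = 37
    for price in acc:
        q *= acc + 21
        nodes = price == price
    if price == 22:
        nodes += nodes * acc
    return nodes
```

Transformed code:
def proc(height):
    acc = acc + q
    if nodes != acc:
        handle(q)
        acc = acc - q // 17
    acc = 38 != nodes
    if q == acc:
        log(acc)
    price = [q // q for height in acc if q >= q]
    nodes = price // price
    for price in q:
        process(q)
        acc = 37
    for price in acc:
        q = q * (acc + 21)
        nodes = price == price
    if price == 22:
        nodes = nodes + nodes * acc
    return nodes

q = q * (acc + 21)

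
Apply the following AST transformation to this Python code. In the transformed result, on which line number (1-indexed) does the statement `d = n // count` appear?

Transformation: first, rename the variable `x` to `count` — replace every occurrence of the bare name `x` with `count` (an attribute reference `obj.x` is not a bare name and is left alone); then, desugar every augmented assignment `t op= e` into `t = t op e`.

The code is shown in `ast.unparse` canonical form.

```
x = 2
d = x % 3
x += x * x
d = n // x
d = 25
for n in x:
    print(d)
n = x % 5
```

4

Transformed code:
count = 2
d = count % 3
count = count + count * count
d = n // count
d = 25
for n in count:
    print(d)
n = count % 5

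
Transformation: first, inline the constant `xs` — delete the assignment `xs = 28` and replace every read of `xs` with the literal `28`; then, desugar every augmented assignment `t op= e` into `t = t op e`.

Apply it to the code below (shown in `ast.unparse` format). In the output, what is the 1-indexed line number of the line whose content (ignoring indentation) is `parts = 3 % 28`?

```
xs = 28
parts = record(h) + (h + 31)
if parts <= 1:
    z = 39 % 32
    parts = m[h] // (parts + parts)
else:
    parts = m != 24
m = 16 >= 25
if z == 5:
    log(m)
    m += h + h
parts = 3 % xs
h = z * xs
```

11

Transformed code:
parts = record(h) + (h + 31)
if parts <= 1:
    z = 39 % 32
    parts = m[h] // (parts + parts)
else:
    parts = m != 24
m = 16 >= 25
if z == 5:
    log(m)
    m = m + (h + h)
parts = 3 % 28
h = z * 28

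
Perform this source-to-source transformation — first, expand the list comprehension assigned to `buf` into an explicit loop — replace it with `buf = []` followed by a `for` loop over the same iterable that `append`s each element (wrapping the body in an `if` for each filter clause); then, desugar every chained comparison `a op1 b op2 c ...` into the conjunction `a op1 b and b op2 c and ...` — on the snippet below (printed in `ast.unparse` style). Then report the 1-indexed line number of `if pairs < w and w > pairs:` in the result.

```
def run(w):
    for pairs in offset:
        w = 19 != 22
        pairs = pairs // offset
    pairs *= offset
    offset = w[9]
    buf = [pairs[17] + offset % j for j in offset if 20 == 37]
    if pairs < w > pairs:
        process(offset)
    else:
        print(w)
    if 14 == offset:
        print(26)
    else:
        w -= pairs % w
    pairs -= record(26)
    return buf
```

11

Transformed code:
def run(w):
    for pairs in offset:
        w = 19 != 22
        pairs = pairs // offset
    pairs *= offset
    offset = w[9]
    buf = []
    for j in offset:
        if 20 == 37:
            buf.append(pairs[17] + offset % j)
    if pairs < w and w > pairs:
        process(offset)
    else:
        print(w)
    if 14 == offset:
        print(26)
    else:
        w -= pairs % w
    pairs -= record(26)
    return buf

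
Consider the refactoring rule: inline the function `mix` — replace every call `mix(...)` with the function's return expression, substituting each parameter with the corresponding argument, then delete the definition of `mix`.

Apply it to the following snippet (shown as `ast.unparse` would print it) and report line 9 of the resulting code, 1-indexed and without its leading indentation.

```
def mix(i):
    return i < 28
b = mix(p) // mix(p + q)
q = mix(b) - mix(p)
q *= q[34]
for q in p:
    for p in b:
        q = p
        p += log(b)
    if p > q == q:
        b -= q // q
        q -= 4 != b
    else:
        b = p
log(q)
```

b -= q // q

Transformed code:
b = (p < 28) // (p + q < 28)
q = (b < 28) - (p < 28)
q *= q[34]
for q in p:
    for p in b:
        q = p
        p += log(b)
    if p > q == q:
        b -= q // q
        q -= 4 != b
    else:
        b = p
log(q)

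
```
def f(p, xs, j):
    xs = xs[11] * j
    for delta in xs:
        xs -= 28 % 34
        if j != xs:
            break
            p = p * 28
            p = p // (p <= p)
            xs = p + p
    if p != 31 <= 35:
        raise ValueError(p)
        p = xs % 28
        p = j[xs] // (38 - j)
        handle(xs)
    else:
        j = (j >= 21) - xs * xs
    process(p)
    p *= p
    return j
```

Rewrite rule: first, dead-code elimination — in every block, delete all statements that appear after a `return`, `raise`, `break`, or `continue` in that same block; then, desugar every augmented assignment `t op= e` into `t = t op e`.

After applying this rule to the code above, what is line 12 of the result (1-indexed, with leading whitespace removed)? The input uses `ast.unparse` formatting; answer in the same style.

Transformed code:
def f(p, xs, j):
    xs = xs[11] * j
    for delta in xs:
        xs = xs - 28 % 34
        if j != xs:
            break
    if p != 31 <= 35:
        raise ValueError(p)
    else:
        j = (j >= 21) - xs * xs
    process(p)
    p = p * p
    return j

p = p * p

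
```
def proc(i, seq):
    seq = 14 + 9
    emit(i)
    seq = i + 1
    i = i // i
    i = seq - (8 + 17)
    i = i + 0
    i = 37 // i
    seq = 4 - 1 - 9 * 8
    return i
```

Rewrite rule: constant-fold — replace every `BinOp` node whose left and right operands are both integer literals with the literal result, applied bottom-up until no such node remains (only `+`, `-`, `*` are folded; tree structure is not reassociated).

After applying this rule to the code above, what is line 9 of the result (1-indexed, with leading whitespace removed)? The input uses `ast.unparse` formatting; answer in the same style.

Transformed code:
def proc(i, seq):
    seq = 23
    emit(i)
    seq = i + 1
    i = i // i
    i = seq - 25
    i = i + 0
    i = 37 // i
    seq = -69
    return i

seq = -69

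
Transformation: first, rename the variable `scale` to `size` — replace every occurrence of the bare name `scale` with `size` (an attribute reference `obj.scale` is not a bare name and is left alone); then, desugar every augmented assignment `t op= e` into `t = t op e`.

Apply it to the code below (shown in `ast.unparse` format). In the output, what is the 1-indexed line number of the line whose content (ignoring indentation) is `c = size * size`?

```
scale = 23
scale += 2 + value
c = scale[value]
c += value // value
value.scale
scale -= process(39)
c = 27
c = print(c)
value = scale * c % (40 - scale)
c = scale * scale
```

10

Transformed code:
size = 23
size = size + (2 + value)
c = size[value]
c = c + value // value
value.scale
size = size - process(39)
c = 27
c = print(c)
value = size * c % (40 - size)
c = size * size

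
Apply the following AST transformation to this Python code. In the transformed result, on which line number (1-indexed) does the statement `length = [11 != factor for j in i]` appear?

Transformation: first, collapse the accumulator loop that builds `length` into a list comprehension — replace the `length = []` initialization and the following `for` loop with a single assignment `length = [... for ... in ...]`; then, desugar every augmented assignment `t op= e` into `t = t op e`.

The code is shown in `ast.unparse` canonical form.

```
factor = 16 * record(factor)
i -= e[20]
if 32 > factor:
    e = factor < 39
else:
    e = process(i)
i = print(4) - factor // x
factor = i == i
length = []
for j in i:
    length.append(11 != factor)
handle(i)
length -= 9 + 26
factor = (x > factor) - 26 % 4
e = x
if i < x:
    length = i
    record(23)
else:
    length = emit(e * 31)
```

Transformed code:
factor = 16 * record(factor)
i = i - e[20]
if 32 > factor:
    e = factor < 39
else:
    e = process(i)
i = print(4) - factor // x
factor = i == i
length = [11 != factor for j in i]
handle(i)
length = length - (9 + 26)
factor = (x > factor) - 26 % 4
e = x
if i < x:
    length = i
    record(23)
else:
    length = emit(e * 31)

9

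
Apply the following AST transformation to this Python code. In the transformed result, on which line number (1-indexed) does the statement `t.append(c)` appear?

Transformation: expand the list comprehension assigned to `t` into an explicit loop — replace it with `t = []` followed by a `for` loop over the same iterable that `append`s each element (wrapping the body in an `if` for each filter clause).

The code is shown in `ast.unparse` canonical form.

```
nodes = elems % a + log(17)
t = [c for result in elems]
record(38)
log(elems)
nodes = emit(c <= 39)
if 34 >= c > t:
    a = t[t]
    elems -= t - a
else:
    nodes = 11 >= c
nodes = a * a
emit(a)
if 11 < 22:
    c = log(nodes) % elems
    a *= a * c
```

Transformed code:
nodes = elems % a + log(17)
t = []
for result in elems:
    t.append(c)
record(38)
log(elems)
nodes = emit(c <= 39)
if 34 >= c > t:
    a = t[t]
    elems -= t - a
else:
    nodes = 11 >= c
nodes = a * a
emit(a)
if 11 < 22:
    c = log(nodes) % elems
    a *= a * c

4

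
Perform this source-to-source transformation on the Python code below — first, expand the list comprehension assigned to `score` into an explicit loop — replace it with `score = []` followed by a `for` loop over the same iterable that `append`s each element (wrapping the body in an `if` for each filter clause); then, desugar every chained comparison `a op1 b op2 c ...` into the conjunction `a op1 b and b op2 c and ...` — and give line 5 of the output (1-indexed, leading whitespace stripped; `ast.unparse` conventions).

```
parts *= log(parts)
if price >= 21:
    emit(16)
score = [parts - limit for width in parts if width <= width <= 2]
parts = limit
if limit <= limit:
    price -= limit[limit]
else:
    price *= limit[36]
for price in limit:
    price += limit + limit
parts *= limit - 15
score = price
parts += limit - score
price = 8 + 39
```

Transformed code:
parts *= log(parts)
if price >= 21:
    emit(16)
score = []
for width in parts:
    if width <= width and width <= 2:
        score.append(parts - limit)
parts = limit
if limit <= limit:
    price -= limit[limit]
else:
    price *= limit[36]
for price in limit:
    price += limit + limit
parts *= limit - 15
score = price
parts += limit - score
price = 8 + 39

for width in parts:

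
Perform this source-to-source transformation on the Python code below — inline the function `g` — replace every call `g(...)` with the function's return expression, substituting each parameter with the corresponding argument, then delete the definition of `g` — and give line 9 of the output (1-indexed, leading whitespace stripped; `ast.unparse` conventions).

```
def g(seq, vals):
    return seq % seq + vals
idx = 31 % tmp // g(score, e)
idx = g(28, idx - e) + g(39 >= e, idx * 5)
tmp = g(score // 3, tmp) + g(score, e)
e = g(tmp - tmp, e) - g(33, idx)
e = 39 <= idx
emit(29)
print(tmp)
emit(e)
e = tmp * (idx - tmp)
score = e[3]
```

Transformed code:
idx = 31 % tmp // (score % score + e)
idx = 28 % 28 + (idx - e) + ((39 >= e) % (39 >= e) + idx * 5)
tmp = score // 3 % (score // 3) + tmp + (score % score + e)
e = (tmp - tmp) % (tmp - tmp) + e - (33 % 33 + idx)
e = 39 <= idx
emit(29)
print(tmp)
emit(e)
e = tmp * (idx - tmp)
score = e[3]

e = tmp * (idx - tmp)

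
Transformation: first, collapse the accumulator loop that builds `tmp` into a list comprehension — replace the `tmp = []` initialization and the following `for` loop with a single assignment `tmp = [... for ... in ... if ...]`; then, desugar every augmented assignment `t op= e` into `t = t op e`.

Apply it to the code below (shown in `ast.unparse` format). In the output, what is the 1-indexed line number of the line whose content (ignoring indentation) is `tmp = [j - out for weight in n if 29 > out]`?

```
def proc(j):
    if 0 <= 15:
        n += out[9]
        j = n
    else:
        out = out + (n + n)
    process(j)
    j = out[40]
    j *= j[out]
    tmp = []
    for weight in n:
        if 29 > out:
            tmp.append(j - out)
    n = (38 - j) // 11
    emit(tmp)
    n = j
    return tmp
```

Transformed code:
def proc(j):
    if 0 <= 15:
        n = n + out[9]
        j = n
    else:
        out = out + (n + n)
    process(j)
    j = out[40]
    j = j * j[out]
    tmp = [j - out for weight in n if 29 > out]
    n = (38 - j) // 11
    emit(tmp)
    n = j
    return tmp

10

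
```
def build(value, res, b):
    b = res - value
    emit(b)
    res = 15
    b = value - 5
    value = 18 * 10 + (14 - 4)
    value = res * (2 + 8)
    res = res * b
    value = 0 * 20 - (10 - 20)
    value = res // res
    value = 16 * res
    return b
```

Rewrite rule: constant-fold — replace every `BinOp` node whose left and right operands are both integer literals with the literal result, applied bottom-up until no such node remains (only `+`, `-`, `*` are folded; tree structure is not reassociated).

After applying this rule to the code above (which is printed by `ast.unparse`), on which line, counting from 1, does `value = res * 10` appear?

7

Transformed code:
def build(value, res, b):
    b = res - value
    emit(b)
    res = 15
    b = value - 5
    value = 190
    value = res * 10
    res = res * b
    value = 10
    value = res // res
    value = 16 * res
    return b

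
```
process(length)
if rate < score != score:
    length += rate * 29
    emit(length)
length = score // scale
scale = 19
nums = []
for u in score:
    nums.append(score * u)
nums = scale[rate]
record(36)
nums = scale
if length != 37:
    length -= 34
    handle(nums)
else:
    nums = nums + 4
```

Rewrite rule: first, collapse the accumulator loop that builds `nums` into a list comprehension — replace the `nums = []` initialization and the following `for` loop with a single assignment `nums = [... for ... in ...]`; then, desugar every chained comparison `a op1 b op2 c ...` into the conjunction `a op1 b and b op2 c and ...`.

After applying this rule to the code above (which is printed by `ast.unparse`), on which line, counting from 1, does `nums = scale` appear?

Transformed code:
process(length)
if rate < score and score != score:
    length += rate * 29
    emit(length)
length = score // scale
scale = 19
nums = [score * u for u in score]
nums = scale[rate]
record(36)
nums = scale
if length != 37:
    length -= 34
    handle(nums)
else:
    nums = nums + 4

10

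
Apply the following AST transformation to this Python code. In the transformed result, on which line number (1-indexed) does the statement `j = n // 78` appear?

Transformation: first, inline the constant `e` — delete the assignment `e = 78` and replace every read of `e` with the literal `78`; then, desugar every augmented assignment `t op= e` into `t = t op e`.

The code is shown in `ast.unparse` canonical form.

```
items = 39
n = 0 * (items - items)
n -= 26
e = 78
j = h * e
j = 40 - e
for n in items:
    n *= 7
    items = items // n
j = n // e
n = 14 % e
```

9

Transformed code:
items = 39
n = 0 * (items - items)
n = n - 26
j = h * 78
j = 40 - 78
for n in items:
    n = n * 7
    items = items // n
j = n // 78
n = 14 % 78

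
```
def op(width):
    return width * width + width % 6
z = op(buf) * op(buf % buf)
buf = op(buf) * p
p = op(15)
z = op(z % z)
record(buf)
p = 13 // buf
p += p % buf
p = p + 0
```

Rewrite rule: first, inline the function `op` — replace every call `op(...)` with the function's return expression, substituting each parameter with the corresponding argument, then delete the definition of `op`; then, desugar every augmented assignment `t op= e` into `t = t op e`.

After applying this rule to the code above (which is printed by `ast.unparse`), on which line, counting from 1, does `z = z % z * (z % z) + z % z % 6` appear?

4

Transformed code:
z = (buf * buf + buf % 6) * (buf % buf * (buf % buf) + buf % buf % 6)
buf = (buf * buf + buf % 6) * p
p = 15 * 15 + 15 % 6
z = z % z * (z % z) + z % z % 6
record(buf)
p = 13 // buf
p = p + p % buf
p = p + 0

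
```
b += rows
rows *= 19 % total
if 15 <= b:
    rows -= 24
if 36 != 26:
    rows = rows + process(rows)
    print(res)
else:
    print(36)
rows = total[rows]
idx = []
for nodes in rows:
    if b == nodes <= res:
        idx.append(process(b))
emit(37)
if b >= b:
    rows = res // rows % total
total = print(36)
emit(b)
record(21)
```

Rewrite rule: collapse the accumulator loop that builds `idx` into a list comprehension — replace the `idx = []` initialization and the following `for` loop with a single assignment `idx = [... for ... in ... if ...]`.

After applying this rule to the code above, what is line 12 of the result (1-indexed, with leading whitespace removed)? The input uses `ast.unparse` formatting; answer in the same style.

emit(37)

Transformed code:
b += rows
rows *= 19 % total
if 15 <= b:
    rows -= 24
if 36 != 26:
    rows = rows + process(rows)
    print(res)
else:
    print(36)
rows = total[rows]
idx = [process(b) for nodes in rows if b == nodes <= res]
emit(37)
if b >= b:
    rows = res // rows % total
total = print(36)
emit(b)
record(21)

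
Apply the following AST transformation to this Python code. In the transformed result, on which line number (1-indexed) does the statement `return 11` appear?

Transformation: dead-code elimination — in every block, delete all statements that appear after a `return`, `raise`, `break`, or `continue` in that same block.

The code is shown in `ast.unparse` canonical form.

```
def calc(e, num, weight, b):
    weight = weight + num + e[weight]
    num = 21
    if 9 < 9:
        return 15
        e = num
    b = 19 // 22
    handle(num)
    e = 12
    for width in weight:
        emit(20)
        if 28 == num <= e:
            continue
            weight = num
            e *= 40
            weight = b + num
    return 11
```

13

Transformed code:
def calc(e, num, weight, b):
    weight = weight + num + e[weight]
    num = 21
    if 9 < 9:
        return 15
    b = 19 // 22
    handle(num)
    e = 12
    for width in weight:
        emit(20)
        if 28 == num <= e:
            continue
    return 11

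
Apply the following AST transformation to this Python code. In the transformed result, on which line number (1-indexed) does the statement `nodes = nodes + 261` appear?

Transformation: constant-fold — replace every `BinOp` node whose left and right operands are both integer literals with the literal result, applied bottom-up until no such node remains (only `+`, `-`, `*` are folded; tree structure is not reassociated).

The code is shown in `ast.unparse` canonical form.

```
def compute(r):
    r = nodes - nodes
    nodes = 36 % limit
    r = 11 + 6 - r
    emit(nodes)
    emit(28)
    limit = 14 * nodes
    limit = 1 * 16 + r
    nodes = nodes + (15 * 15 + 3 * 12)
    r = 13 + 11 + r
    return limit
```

9

Transformed code:
def compute(r):
    r = nodes - nodes
    nodes = 36 % limit
    r = 17 - r
    emit(nodes)
    emit(28)
    limit = 14 * nodes
    limit = 16 + r
    nodes = nodes + 261
    r = 24 + r
    return limit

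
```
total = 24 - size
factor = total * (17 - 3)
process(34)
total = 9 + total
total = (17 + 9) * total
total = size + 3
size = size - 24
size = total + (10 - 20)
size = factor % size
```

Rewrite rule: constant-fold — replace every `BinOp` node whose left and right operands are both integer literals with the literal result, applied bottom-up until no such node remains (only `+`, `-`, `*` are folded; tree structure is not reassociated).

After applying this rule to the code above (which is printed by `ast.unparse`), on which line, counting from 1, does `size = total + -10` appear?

8

Transformed code:
total = 24 - size
factor = total * 14
process(34)
total = 9 + total
total = 26 * total
total = size + 3
size = size - 24
size = total + -10
size = factor % size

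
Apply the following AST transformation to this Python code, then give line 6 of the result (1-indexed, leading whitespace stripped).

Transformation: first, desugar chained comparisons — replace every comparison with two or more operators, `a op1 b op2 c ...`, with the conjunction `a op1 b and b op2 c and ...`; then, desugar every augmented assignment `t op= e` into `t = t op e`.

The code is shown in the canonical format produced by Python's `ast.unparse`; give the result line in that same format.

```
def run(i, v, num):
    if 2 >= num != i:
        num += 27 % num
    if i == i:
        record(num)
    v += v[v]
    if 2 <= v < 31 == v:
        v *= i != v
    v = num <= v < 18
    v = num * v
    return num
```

v = v + v[v]

Transformed code:
def run(i, v, num):
    if 2 >= num and num != i:
        num = num + 27 % num
    if i == i:
        record(num)
    v = v + v[v]
    if 2 <= v and v < 31 and (31 == v):
        v = v * (i != v)
    v = num <= v and v < 18
    v = num * v
    return num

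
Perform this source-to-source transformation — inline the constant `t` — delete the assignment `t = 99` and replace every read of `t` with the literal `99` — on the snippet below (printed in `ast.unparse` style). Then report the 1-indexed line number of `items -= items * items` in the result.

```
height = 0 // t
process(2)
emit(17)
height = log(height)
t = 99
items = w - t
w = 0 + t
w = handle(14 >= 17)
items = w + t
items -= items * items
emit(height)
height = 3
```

9

Transformed code:
height = 0 // 99
process(2)
emit(17)
height = log(height)
items = w - 99
w = 0 + 99
w = handle(14 >= 17)
items = w + 99
items -= items * items
emit(height)
height = 3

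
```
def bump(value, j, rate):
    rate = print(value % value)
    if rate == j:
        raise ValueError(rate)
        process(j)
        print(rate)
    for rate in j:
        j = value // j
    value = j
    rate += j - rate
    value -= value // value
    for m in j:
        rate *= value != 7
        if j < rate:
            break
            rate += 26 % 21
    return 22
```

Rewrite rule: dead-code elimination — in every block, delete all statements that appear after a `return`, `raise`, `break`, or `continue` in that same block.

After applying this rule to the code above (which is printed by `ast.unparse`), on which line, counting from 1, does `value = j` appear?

Transformed code:
def bump(value, j, rate):
    rate = print(value % value)
    if rate == j:
        raise ValueError(rate)
    for rate in j:
        j = value // j
    value = j
    rate += j - rate
    value -= value // value
    for m in j:
        rate *= value != 7
        if j < rate:
            break
    return 22

7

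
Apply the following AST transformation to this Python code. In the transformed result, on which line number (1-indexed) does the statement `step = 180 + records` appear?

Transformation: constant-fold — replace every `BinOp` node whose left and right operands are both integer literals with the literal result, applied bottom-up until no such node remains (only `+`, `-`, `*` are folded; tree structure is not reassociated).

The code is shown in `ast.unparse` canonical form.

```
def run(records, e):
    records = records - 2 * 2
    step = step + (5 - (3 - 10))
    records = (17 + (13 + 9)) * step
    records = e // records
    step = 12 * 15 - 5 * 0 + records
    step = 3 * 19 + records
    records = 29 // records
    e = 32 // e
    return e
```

6

Transformed code:
def run(records, e):
    records = records - 4
    step = step + 12
    records = 39 * step
    records = e // records
    step = 180 + records
    step = 57 + records
    records = 29 // records
    e = 32 // e
    return e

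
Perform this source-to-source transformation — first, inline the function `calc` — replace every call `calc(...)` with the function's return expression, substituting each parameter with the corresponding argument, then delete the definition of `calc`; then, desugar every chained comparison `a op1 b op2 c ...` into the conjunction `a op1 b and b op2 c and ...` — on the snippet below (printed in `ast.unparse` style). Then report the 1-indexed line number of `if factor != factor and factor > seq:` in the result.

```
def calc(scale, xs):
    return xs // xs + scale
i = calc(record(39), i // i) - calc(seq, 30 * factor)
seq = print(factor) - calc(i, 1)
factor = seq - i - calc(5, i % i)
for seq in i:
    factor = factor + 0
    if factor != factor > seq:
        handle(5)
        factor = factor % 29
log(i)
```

6

Transformed code:
i = i // i // (i // i) + record(39) - (30 * factor // (30 * factor) + seq)
seq = print(factor) - (1 // 1 + i)
factor = seq - i - (i % i // (i % i) + 5)
for seq in i:
    factor = factor + 0
    if factor != factor and factor > seq:
        handle(5)
        factor = factor % 29
log(i)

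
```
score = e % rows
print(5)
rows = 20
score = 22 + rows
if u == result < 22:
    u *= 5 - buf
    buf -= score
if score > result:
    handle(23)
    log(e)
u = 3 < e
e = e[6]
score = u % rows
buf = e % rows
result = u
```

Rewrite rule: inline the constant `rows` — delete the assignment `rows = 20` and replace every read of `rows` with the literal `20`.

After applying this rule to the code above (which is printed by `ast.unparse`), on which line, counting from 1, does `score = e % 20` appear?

Transformed code:
score = e % 20
print(5)
score = 22 + 20
if u == result < 22:
    u *= 5 - buf
    buf -= score
if score > result:
    handle(23)
    log(e)
u = 3 < e
e = e[6]
score = u % 20
buf = e % 20
result = u

1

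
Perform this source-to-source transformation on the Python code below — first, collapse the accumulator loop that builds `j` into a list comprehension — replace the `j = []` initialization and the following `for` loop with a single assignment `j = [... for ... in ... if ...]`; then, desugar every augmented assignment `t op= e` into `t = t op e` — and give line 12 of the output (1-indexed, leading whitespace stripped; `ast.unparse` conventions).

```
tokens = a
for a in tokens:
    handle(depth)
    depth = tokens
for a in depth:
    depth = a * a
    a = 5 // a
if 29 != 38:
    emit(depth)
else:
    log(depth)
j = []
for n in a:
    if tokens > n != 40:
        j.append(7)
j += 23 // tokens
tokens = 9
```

j = [7 for n in a if tokens > n != 40]

Transformed code:
tokens = a
for a in tokens:
    handle(depth)
    depth = tokens
for a in depth:
    depth = a * a
    a = 5 // a
if 29 != 38:
    emit(depth)
else:
    log(depth)
j = [7 for n in a if tokens > n != 40]
j = j + 23 // tokens
tokens = 9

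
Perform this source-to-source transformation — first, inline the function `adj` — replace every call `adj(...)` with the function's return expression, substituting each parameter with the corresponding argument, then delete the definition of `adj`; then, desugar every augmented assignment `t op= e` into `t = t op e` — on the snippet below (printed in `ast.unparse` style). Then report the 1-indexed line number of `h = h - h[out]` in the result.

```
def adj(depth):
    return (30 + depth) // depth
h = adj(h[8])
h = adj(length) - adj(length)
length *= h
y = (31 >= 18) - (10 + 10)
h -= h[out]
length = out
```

Transformed code:
h = (30 + h[8]) // h[8]
h = (30 + length) // length - (30 + length) // length
length = length * h
y = (31 >= 18) - (10 + 10)
h = h - h[out]
length = out

5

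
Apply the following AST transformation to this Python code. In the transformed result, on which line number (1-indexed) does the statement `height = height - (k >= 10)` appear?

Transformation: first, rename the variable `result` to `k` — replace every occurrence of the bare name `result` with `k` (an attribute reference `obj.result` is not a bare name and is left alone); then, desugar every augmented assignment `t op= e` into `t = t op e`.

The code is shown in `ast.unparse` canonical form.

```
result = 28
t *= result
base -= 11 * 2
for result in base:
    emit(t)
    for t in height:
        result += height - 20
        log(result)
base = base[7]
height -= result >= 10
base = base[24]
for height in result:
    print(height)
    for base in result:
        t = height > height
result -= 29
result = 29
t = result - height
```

Transformed code:
k = 28
t = t * k
base = base - 11 * 2
for k in base:
    emit(t)
    for t in height:
        k = k + (height - 20)
        log(k)
base = base[7]
height = height - (k >= 10)
base = base[24]
for height in k:
    print(height)
    for base in k:
        t = height > height
k = k - 29
k = 29
t = k - height

10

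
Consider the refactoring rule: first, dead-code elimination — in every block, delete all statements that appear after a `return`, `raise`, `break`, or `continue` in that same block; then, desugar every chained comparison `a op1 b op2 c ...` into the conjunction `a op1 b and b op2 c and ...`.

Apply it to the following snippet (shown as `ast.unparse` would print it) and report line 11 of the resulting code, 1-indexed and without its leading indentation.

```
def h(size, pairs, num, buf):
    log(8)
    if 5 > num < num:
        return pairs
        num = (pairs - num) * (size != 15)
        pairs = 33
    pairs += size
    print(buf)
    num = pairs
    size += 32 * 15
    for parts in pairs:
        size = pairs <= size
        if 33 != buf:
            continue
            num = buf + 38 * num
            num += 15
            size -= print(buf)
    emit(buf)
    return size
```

if 33 != buf:

Transformed code:
def h(size, pairs, num, buf):
    log(8)
    if 5 > num and num < num:
        return pairs
    pairs += size
    print(buf)
    num = pairs
    size += 32 * 15
    for parts in pairs:
        size = pairs <= size
        if 33 != buf:
            continue
    emit(buf)
    return size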